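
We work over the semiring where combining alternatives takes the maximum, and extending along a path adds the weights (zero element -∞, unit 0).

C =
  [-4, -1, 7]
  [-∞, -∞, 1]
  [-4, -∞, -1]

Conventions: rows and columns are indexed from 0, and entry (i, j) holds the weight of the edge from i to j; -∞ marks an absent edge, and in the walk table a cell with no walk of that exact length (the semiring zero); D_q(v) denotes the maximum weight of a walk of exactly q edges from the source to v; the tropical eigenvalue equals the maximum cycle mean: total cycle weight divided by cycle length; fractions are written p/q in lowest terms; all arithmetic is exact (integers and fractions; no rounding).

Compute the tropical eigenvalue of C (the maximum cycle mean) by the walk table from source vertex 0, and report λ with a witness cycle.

q=0: [0, -∞, -∞]
q=1: [-4, -1, 7]
q=2: [3, -5, 6]
q=3: [2, 2, 10]
Optimal cycle mean attained by: cycle 0->2->0, total 7 + (-4), length 2.
Answer: λ = 3/2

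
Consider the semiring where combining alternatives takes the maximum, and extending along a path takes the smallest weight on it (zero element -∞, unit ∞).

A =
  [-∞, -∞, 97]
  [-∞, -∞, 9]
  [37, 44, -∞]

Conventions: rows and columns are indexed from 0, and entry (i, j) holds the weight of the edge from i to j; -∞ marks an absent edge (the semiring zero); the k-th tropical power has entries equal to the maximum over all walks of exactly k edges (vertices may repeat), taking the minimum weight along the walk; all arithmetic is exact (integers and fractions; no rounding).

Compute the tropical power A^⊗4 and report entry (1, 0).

A^⊗2:
  [37, 44, -∞]
  [9, 9, -∞]
  [-∞, -∞, 37]
A^⊗3:
  [-∞, -∞, 37]
  [-∞, -∞, 9]
  [37, 37, -∞]
A^⊗4:
  [37, 37, -∞]
  [9, 9, -∞]
  [-∞, -∞, 37]
Key observation: the optimum is the walk 1->2->0->2->0, with weight 9 min 37 min 97 min 37 = 9.
Optimal value attained by: walk 1->2->0->2->0.
Answer: (A^⊗4)[1][0] = 9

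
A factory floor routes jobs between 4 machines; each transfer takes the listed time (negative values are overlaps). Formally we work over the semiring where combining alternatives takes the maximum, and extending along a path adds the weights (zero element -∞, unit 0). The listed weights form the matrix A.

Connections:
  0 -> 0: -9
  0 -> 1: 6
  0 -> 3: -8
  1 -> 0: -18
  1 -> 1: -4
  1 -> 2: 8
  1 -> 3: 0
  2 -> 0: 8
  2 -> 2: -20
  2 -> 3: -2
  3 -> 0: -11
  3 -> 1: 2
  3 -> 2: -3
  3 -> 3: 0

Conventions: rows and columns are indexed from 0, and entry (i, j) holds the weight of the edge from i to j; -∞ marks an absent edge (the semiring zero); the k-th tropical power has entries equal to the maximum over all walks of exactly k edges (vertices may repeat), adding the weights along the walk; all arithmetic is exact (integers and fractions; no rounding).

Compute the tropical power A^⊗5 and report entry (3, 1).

A^⊗2:
  [-12, 2, 14, 6]
  [16, 2, 4, 6]
  [-1, 14, -5, 0]
  [5, 2, 10, 2]
A^⊗3:
  [22, 8, 10, 12]
  [12, 22, 10, 8]
  [3, 10, 22, 14]
  [18, 11, 10, 8]
A^⊗4:
  [18, 28, 16, 14]
  [18, 18, 30, 22]
  [30, 16, 18, 20]
  [18, 24, 19, 11]
A^⊗5:
  [24, 24, 36, 28]
  [38, 24, 26, 28]
  [26, 36, 24, 22]
  [27, 24, 32, 24]
Key observation: the optimum is the walk 3->3->1->2->0->1, with weight 0 + 2 + 8 + 8 + 6 = 24.
Optimal value attained by: walk 3->3->1->2->0->1.
Answer: (A^⊗5)[3][1] = 24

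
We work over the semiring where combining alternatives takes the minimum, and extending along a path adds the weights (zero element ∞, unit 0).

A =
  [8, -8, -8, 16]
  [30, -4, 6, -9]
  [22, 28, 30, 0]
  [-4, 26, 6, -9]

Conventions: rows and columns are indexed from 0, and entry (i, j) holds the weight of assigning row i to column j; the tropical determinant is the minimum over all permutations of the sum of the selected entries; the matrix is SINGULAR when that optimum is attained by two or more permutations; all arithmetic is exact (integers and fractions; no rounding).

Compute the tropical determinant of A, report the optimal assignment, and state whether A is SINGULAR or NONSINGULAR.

σ = (0, 1, 2, 3): 8 + (-4) + 30 + (-9) = 25
σ = (0, 1, 3, 2): 8 + (-4) + 0 + 6 = 10
σ = (0, 2, 1, 3): 8 + 6 + 28 + (-9) = 33
σ = (0, 2, 3, 1): 8 + 6 + 0 + 26 = 40
σ = (0, 3, 1, 2): 8 + (-9) + 28 + 6 = 33
σ = (0, 3, 2, 1): 8 + (-9) + 30 + 26 = 55
σ = (1, 0, 2, 3): (-8) + 30 + 30 + (-9) = 43
σ = (1, 0, 3, 2): (-8) + 30 + 0 + 6 = 28
σ = (1, 2, 0, 3): (-8) + 6 + 22 + (-9) = 11
σ = (1, 2, 3, 0): (-8) + 6 + 0 + (-4) = -6
σ = (1, 3, 0, 2): (-8) + (-9) + 22 + 6 = 11
σ = (1, 3, 2, 0): (-8) + (-9) + 30 + (-4) = 9
σ = (2, 0, 1, 3): (-8) + 30 + 28 + (-9) = 41
σ = (2, 0, 3, 1): (-8) + 30 + 0 + 26 = 48
σ = (2, 1, 0, 3): (-8) + (-4) + 22 + (-9) = 1
σ = (2, 1, 3, 0): (-8) + (-4) + 0 + (-4) = -16
σ = (2, 3, 0, 1): (-8) + (-9) + 22 + 26 = 31
σ = (2, 3, 1, 0): (-8) + (-9) + 28 + (-4) = 7
σ = (3, 0, 1, 2): 16 + 30 + 28 + 6 = 80
σ = (3, 0, 2, 1): 16 + 30 + 30 + 26 = 102
σ = (3, 1, 0, 2): 16 + (-4) + 22 + 6 = 40
σ = (3, 1, 2, 0): 16 + (-4) + 30 + (-4) = 38
σ = (3, 2, 0, 1): 16 + 6 + 22 + 26 = 70
σ = (3, 2, 1, 0): 16 + 6 + 28 + (-4) = 46
Optimal value attained by: σ = (2, 1, 3, 0).
Answer: det⊕(A) = -16; verdict: NONSINGULAR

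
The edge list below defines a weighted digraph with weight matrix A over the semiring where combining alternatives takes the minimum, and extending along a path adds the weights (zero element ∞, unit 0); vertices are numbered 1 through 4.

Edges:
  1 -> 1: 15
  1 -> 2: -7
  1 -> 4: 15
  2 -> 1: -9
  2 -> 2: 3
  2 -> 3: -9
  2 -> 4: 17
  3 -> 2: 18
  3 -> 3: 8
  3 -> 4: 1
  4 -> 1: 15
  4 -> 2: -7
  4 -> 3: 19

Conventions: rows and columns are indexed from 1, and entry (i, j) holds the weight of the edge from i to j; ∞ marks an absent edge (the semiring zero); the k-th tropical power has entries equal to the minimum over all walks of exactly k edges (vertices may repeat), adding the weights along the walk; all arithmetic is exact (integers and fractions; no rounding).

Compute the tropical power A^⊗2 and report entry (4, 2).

A^⊗2:
  [-16, -4, -16, 10]
  [-6, -16, -6, -8]
  [9, -6, 9, 9]
  [-16, -4, -16, 10]
Key observation: the optimum is the walk 4->2->2, with weight (-7) + 3 = -4.
Optimal value attained by: walk 4->2->2.
Answer: (A^⊗2)[4][2] = -4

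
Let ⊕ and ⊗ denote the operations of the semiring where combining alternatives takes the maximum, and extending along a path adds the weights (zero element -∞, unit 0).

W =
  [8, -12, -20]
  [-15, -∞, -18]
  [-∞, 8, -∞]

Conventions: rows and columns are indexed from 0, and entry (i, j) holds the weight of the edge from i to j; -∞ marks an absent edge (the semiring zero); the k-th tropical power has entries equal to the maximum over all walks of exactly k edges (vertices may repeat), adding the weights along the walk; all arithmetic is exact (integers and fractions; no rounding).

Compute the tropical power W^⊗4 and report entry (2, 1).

W^⊗2:
  [16, -4, -12]
  [-7, -10, -35]
  [-7, -∞, -10]
W^⊗3:
  [24, 4, -4]
  [1, -19, -27]
  [1, -2, -27]
W^⊗4:
  [32, 12, 4]
  [9, -11, -19]
  [9, -11, -19]
Key observation: the optimum is the walk 2->1->0->0->1, with weight 8 + (-15) + 8 + (-12) = -11.
Optimal value attained by: walk 2->1->0->0->1.
Answer: (W^⊗4)[2][1] = -11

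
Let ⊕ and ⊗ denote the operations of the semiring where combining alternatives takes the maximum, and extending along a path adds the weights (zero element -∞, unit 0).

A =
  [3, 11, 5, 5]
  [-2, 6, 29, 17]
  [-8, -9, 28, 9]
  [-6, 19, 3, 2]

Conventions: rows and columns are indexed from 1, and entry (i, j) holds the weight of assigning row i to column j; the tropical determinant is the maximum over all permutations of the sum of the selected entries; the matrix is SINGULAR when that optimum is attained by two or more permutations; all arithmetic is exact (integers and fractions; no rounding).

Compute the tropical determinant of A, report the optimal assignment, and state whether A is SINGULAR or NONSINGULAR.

σ = (1, 2, 3, 4): 3 + 6 + 28 + 2 = 39
σ = (1, 2, 4, 3): 3 + 6 + 9 + 3 = 21
σ = (1, 3, 2, 4): 3 + 29 + (-9) + 2 = 25
σ = (1, 3, 4, 2): 3 + 29 + 9 + 19 = 60
σ = (1, 4, 2, 3): 3 + 17 + (-9) + 3 = 14
σ = (1, 4, 3, 2): 3 + 17 + 28 + 19 = 67
σ = (2, 1, 3, 4): 11 + (-2) + 28 + 2 = 39
σ = (2, 1, 4, 3): 11 + (-2) + 9 + 3 = 21
σ = (2, 3, 1, 4): 11 + 29 + (-8) + 2 = 34
σ = (2, 3, 4, 1): 11 + 29 + 9 + (-6) = 43
σ = (2, 4, 1, 3): 11 + 17 + (-8) + 3 = 23
σ = (2, 4, 3, 1): 11 + 17 + 28 + (-6) = 50
σ = (3, 1, 2, 4): 5 + (-2) + (-9) + 2 = -4
σ = (3, 1, 4, 2): 5 + (-2) + 9 + 19 = 31
σ = (3, 2, 1, 4): 5 + 6 + (-8) + 2 = 5
σ = (3, 2, 4, 1): 5 + 6 + 9 + (-6) = 14
σ = (3, 4, 1, 2): 5 + 17 + (-8) + 19 = 33
σ = (3, 4, 2, 1): 5 + 17 + (-9) + (-6) = 7
σ = (4, 1, 2, 3): 5 + (-2) + (-9) + 3 = -3
σ = (4, 1, 3, 2): 5 + (-2) + 28 + 19 = 50
σ = (4, 2, 1, 3): 5 + 6 + (-8) + 3 = 6
σ = (4, 2, 3, 1): 5 + 6 + 28 + (-6) = 33
σ = (4, 3, 1, 2): 5 + 29 + (-8) + 19 = 45
σ = (4, 3, 2, 1): 5 + 29 + (-9) + (-6) = 19
Optimal value attained by: σ = (1, 4, 3, 2).
Answer: det⊕(A) = 67; verdict: NONSINGULAR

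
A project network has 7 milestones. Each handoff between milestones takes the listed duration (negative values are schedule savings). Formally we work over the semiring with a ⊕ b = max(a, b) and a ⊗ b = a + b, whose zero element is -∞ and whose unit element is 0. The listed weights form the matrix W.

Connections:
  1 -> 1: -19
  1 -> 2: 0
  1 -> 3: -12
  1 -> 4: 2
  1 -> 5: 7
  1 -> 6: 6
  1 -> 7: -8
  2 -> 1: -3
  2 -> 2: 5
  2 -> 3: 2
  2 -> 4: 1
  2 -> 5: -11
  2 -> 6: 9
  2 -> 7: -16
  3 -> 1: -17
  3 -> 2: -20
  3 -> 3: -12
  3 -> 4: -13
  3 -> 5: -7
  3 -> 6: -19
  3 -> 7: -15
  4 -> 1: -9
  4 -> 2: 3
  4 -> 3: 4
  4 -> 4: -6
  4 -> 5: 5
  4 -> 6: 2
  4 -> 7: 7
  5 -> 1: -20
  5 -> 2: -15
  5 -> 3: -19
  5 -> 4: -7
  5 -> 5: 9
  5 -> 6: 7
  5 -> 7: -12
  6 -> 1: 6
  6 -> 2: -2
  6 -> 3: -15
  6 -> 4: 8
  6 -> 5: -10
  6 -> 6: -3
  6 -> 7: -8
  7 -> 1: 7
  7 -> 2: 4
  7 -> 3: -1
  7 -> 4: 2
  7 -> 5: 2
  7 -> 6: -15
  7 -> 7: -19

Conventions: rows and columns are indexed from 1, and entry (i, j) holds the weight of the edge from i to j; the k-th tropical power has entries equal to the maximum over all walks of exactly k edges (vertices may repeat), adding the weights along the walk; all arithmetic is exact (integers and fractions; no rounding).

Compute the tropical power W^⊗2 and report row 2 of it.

W^⊗2:
  [12, 5, 6, 14, 16, 14, 9]
  [15, 10, 7, 17, 6, 14, 8]
  [-8, -10, -9, -11, 2, 0, -6]
  [14, 11, 6, 10, 14, 12, 1]
  [13, 5, -3, 15, 18, 16, 0]
  [3, 11, 12, 8, 13, 12, 15]
  [1, 9, 6, 9, 14, 13, 9]
Answer: row 2 of W^⊗2 = [15, 10, 7, 17, 6, 14, 8]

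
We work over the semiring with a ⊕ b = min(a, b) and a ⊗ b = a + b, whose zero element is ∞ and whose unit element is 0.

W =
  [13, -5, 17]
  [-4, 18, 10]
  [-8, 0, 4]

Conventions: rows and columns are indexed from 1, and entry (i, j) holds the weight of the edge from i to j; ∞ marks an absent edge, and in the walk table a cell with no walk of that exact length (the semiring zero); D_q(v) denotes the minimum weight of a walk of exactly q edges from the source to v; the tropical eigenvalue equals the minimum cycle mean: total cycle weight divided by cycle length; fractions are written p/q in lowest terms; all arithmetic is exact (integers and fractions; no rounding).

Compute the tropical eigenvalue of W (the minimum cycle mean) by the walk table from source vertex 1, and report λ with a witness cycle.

q=0: [0, ∞, ∞]
q=1: [13, -5, 17]
q=2: [-9, 8, 5]
q=3: [-3, -14, 8]
Optimal cycle mean attained by: cycle 1->2->1, total (-5) + (-4), length 2.
Answer: λ = -9/2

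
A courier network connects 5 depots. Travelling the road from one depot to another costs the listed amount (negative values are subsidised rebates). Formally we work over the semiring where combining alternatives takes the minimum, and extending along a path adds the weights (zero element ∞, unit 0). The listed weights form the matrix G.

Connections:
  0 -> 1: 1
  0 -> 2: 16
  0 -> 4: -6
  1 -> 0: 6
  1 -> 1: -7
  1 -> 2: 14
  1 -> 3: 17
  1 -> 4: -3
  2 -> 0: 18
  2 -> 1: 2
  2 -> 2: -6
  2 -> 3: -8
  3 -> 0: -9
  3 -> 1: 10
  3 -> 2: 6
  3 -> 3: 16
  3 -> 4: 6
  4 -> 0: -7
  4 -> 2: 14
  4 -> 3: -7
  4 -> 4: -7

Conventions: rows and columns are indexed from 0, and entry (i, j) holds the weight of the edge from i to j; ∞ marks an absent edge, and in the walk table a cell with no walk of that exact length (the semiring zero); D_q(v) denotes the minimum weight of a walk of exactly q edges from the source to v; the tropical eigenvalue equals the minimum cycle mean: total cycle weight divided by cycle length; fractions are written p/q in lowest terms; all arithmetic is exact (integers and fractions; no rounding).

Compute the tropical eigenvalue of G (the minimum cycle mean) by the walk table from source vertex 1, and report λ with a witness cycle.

q=0: [∞, 0, ∞, ∞, ∞]
q=1: [6, -7, 14, 17, -3]
q=2: [-10, -14, 7, -10, -10]
q=3: [-19, -21, -4, -17, -17]
q=4: [-26, -28, -11, -24, -25]
q=5: [-33, -35, -18, -32, -32]
Optimal cycle mean attained by: cycle 0->4->3->0, total (-6) + (-7) + (-9), length 3.
Answer: λ = -22/3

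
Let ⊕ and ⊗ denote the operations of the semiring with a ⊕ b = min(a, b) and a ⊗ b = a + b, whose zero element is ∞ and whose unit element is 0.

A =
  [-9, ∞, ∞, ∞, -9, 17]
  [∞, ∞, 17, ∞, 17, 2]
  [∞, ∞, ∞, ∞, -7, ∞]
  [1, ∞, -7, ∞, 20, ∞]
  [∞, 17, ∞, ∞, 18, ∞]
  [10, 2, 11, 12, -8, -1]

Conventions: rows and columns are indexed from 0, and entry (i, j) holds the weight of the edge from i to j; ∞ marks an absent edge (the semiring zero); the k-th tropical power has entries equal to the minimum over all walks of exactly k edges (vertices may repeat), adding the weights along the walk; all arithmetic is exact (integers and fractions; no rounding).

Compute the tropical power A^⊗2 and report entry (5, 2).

A^⊗2:
  [-18, 8, 28, 29, -18, 8]
  [12, 4, 13, 14, -6, 1]
  [∞, 10, ∞, ∞, 11, ∞]
  [-8, 37, ∞, ∞, -14, 18]
  [∞, 35, 34, ∞, 34, 19]
  [1, 1, 5, 11, -9, -2]
Key observation: the optimum is the walk 5->3->2, with weight 12 + (-7) = 5.
Optimal value attained by: walk 5->3->2.
Answer: (A^⊗2)[5][2] = 5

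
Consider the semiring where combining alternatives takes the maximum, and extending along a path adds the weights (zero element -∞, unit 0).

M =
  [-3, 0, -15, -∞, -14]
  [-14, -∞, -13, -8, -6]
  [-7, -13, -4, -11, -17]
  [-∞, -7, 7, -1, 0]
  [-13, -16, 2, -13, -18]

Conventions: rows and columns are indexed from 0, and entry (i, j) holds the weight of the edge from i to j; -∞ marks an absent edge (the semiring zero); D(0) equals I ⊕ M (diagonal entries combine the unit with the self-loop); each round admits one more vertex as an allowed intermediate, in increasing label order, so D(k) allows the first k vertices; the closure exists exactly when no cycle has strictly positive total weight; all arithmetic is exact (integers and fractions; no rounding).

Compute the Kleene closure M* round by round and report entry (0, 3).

D(0):
  [0, 0, -15, -∞, -14]
  [-14, 0, -13, -8, -6]
  [-7, -13, 0, -11, -17]
  [-∞, -7, 7, 0, 0]
  [-13, -16, 2, -13, 0]
D(1):
  [0, 0, -15, -∞, -14]
  [-14, 0, -13, -8, -6]
  [-7, -7, 0, -11, -17]
  [-∞, -7, 7, 0, 0]
  [-13, -13, 2, -13, 0]
D(2):
  [0, 0, -13, -8, -6]
  [-14, 0, -13, -8, -6]
  [-7, -7, 0, -11, -13]
  [-21, -7, 7, 0, 0]
  [-13, -13, 2, -13, 0]
D(3):
  [0, 0, -13, -8, -6]
  [-14, 0, -13, -8, -6]
  [-7, -7, 0, -11, -13]
  [0, 0, 7, 0, 0]
  [-5, -5, 2, -9, 0]
D(4):
  [0, 0, -1, -8, -6]
  [-8, 0, -1, -8, -6]
  [-7, -7, 0, -11, -11]
  [0, 0, 7, 0, 0]
  [-5, -5, 2, -9, 0]
D(5):
  [0, 0, -1, -8, -6]
  [-8, 0, -1, -8, -6]
  [-7, -7, 0, -11, -11]
  [0, 0, 7, 0, 0]
  [-5, -5, 2, -9, 0]
Answer: M*[0][3] = -8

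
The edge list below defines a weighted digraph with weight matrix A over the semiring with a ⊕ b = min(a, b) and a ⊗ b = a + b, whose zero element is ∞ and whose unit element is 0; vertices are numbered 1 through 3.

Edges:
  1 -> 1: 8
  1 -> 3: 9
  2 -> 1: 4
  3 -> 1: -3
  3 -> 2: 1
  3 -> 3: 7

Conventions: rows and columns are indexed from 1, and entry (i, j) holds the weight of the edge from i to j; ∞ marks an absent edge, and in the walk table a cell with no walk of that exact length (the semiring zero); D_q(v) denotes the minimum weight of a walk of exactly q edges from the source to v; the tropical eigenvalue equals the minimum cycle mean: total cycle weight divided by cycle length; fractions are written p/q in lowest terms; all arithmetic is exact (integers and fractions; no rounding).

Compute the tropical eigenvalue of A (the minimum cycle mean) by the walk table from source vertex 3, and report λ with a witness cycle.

q=0: [∞, ∞, 0]
q=1: [-3, 1, 7]
q=2: [4, 8, 6]
q=3: [3, 7, 13]
Optimal cycle mean attained by: cycle 1->3->1, total 9 + (-3), length 2.
Answer: λ = 3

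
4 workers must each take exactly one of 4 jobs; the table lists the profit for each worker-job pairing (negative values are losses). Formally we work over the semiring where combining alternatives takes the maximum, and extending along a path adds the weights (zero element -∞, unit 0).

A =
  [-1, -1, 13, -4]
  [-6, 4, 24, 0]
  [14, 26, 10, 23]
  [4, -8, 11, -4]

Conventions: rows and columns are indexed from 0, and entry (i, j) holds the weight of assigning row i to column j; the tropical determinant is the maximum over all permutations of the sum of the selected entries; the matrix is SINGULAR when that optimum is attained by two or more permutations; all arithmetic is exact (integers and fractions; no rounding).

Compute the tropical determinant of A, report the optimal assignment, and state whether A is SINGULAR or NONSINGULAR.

σ = (0, 1, 2, 3): (-1) + 4 + 10 + (-4) = 9
σ = (0, 1, 3, 2): (-1) + 4 + 23 + 11 = 37
σ = (0, 2, 1, 3): (-1) + 24 + 26 + (-4) = 45
σ = (0, 2, 3, 1): (-1) + 24 + 23 + (-8) = 38
σ = (0, 3, 1, 2): (-1) + 0 + 26 + 11 = 36
σ = (0, 3, 2, 1): (-1) + 0 + 10 + (-8) = 1
σ = (1, 0, 2, 3): (-1) + (-6) + 10 + (-4) = -1
σ = (1, 0, 3, 2): (-1) + (-6) + 23 + 11 = 27
σ = (1, 2, 0, 3): (-1) + 24 + 14 + (-4) = 33
σ = (1, 2, 3, 0): (-1) + 24 + 23 + 4 = 50
σ = (1, 3, 0, 2): (-1) + 0 + 14 + 11 = 24
σ = (1, 3, 2, 0): (-1) + 0 + 10 + 4 = 13
σ = (2, 0, 1, 3): 13 + (-6) + 26 + (-4) = 29
σ = (2, 0, 3, 1): 13 + (-6) + 23 + (-8) = 22
σ = (2, 1, 0, 3): 13 + 4 + 14 + (-4) = 27
σ = (2, 1, 3, 0): 13 + 4 + 23 + 4 = 44
σ = (2, 3, 0, 1): 13 + 0 + 14 + (-8) = 19
σ = (2, 3, 1, 0): 13 + 0 + 26 + 4 = 43
σ = (3, 0, 1, 2): (-4) + (-6) + 26 + 11 = 27
σ = (3, 0, 2, 1): (-4) + (-6) + 10 + (-8) = -8
σ = (3, 1, 0, 2): (-4) + 4 + 14 + 11 = 25
σ = (3, 1, 2, 0): (-4) + 4 + 10 + 4 = 14
σ = (3, 2, 0, 1): (-4) + 24 + 14 + (-8) = 26
σ = (3, 2, 1, 0): (-4) + 24 + 26 + 4 = 50
Optimal value attained by: σ = (1, 2, 3, 0).
Answer: det⊕(A) = 50; verdict: SINGULAR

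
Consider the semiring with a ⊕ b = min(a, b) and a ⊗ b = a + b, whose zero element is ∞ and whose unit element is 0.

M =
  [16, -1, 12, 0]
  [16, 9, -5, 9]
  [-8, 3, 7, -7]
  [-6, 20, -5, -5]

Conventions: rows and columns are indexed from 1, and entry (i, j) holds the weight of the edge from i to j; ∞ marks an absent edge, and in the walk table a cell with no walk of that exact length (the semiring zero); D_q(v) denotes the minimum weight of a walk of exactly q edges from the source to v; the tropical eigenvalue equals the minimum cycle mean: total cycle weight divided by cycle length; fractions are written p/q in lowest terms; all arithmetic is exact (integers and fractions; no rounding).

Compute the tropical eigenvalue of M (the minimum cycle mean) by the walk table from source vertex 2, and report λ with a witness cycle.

q=0: [∞, 0, ∞, ∞]
q=1: [16, 9, -5, 9]
q=2: [-13, -2, 2, -12]
q=3: [-18, -14, -17, -17]
q=4: [-25, -19, -22, -24]
Optimal cycle mean attained by: cycle 3->4->3, total (-7) + (-5), length 2.
Answer: λ = -6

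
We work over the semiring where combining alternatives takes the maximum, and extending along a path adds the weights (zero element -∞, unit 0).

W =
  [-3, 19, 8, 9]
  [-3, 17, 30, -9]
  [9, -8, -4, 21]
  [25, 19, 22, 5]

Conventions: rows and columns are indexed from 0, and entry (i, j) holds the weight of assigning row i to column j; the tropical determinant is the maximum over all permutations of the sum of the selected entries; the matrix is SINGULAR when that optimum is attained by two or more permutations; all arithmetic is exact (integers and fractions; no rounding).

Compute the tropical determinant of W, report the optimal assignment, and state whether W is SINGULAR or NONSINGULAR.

σ = (0, 1, 2, 3): (-3) + 17 + (-4) + 5 = 15
σ = (0, 1, 3, 2): (-3) + 17 + 21 + 22 = 57
σ = (0, 2, 1, 3): (-3) + 30 + (-8) + 5 = 24
σ = (0, 2, 3, 1): (-3) + 30 + 21 + 19 = 67
σ = (0, 3, 1, 2): (-3) + (-9) + (-8) + 22 = 2
σ = (0, 3, 2, 1): (-3) + (-9) + (-4) + 19 = 3
σ = (1, 0, 2, 3): 19 + (-3) + (-4) + 5 = 17
σ = (1, 0, 3, 2): 19 + (-3) + 21 + 22 = 59
σ = (1, 2, 0, 3): 19 + 30 + 9 + 5 = 63
σ = (1, 2, 3, 0): 19 + 30 + 21 + 25 = 95
σ = (1, 3, 0, 2): 19 + (-9) + 9 + 22 = 41
σ = (1, 3, 2, 0): 19 + (-9) + (-4) + 25 = 31
σ = (2, 0, 1, 3): 8 + (-3) + (-8) + 5 = 2
σ = (2, 0, 3, 1): 8 + (-3) + 21 + 19 = 45
σ = (2, 1, 0, 3): 8 + 17 + 9 + 5 = 39
σ = (2, 1, 3, 0): 8 + 17 + 21 + 25 = 71
σ = (2, 3, 0, 1): 8 + (-9) + 9 + 19 = 27
σ = (2, 3, 1, 0): 8 + (-9) + (-8) + 25 = 16
σ = (3, 0, 1, 2): 9 + (-3) + (-8) + 22 = 20
σ = (3, 0, 2, 1): 9 + (-3) + (-4) + 19 = 21
σ = (3, 1, 0, 2): 9 + 17 + 9 + 22 = 57
σ = (3, 1, 2, 0): 9 + 17 + (-4) + 25 = 47
σ = (3, 2, 0, 1): 9 + 30 + 9 + 19 = 67
σ = (3, 2, 1, 0): 9 + 30 + (-8) + 25 = 56
Optimal value attained by: σ = (1, 2, 3, 0).
Answer: det⊕(W) = 95; verdict: NONSINGULAR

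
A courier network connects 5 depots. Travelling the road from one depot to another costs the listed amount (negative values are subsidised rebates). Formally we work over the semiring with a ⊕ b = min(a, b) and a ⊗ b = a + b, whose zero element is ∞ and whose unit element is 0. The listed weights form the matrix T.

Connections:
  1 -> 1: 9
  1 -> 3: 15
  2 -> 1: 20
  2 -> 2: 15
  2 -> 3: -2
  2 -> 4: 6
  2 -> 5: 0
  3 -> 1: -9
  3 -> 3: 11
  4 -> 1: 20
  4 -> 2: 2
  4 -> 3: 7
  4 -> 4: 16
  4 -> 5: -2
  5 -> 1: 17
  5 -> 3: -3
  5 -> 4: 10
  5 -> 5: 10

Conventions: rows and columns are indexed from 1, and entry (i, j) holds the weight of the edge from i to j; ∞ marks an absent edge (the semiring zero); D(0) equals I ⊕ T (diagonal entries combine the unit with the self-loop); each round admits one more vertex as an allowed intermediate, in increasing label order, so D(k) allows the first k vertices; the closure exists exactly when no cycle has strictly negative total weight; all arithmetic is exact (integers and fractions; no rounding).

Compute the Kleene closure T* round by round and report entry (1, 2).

D(0):
  [0, ∞, 15, ∞, ∞]
  [20, 0, -2, 6, 0]
  [-9, ∞, 0, ∞, ∞]
  [20, 2, 7, 0, -2]
  [17, ∞, -3, 10, 0]
D(1):
  [0, ∞, 15, ∞, ∞]
  [20, 0, -2, 6, 0]
  [-9, ∞, 0, ∞, ∞]
  [20, 2, 7, 0, -2]
  [17, ∞, -3, 10, 0]
D(2):
  [0, ∞, 15, ∞, ∞]
  [20, 0, -2, 6, 0]
  [-9, ∞, 0, ∞, ∞]
  [20, 2, 0, 0, -2]
  [17, ∞, -3, 10, 0]
D(3):
  [0, ∞, 15, ∞, ∞]
  [-11, 0, -2, 6, 0]
  [-9, ∞, 0, ∞, ∞]
  [-9, 2, 0, 0, -2]
  [-12, ∞, -3, 10, 0]
D(4):
  [0, ∞, 15, ∞, ∞]
  [-11, 0, -2, 6, 0]
  [-9, ∞, 0, ∞, ∞]
  [-9, 2, 0, 0, -2]
  [-12, 12, -3, 10, 0]
D(5):
  [0, ∞, 15, ∞, ∞]
  [-12, 0, -3, 6, 0]
  [-9, ∞, 0, ∞, ∞]
  [-14, 2, -5, 0, -2]
  [-12, 12, -3, 10, 0]
Answer: T*[1][2] = ∞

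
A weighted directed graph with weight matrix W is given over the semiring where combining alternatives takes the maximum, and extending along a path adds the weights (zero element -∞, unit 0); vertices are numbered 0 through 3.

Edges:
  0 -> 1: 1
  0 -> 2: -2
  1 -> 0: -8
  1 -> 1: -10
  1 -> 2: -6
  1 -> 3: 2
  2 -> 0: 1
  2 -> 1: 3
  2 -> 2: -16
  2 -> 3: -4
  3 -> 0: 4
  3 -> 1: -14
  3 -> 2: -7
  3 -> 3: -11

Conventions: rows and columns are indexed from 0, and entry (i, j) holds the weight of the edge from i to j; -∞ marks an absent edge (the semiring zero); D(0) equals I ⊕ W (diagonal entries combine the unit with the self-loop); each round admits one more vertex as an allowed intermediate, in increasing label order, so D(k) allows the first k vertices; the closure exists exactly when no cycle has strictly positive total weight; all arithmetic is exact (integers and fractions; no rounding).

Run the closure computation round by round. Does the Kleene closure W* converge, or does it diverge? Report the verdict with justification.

D(0):
  [0, 1, -2, -∞]
  [-8, 0, -6, 2]
  [1, 3, 0, -4]
  [4, -14, -7, 0]
D(1):
  [0, 1, -2, -∞]
  [-8, 0, -6, 2]
  [1, 3, 0, -4]
  [4, 5, 2, 0]
Detection: at round 2, diagonal entry (3, 3) turns strictly positive.
Key observation: the cycle 3->0->1->3 has total weight 4 + 1 + 2, which is strictly positive.
Answer: DIVERGES — positive cycle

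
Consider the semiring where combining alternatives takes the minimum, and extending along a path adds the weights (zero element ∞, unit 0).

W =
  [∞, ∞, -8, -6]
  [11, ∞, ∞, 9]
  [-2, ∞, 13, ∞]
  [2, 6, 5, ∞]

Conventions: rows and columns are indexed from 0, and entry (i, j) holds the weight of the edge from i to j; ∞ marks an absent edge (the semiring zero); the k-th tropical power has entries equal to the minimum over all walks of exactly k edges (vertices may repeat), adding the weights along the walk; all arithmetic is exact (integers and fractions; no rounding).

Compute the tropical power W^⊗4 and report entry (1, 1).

W^⊗2:
  [-10, 0, -1, ∞]
  [11, 15, 3, 5]
  [11, ∞, -10, -8]
  [3, ∞, -6, -4]
W^⊗3:
  [-3, ∞, -18, -16]
  [1, 11, 3, 5]
  [-12, -2, -3, 5]
  [-8, 2, -5, -3]
W^⊗4:
  [-20, -10, -11, -9]
  [1, 11, -7, -5]
  [-5, 11, -20, -18]
  [-7, 3, -16, -14]
Key observation: the optimum is the walk 1->3->0->3->1, with weight 9 + 2 + (-6) + 6 = 11.
Optimal value attained by: walk 1->3->0->3->1.
Answer: (W^⊗4)[1][1] = 11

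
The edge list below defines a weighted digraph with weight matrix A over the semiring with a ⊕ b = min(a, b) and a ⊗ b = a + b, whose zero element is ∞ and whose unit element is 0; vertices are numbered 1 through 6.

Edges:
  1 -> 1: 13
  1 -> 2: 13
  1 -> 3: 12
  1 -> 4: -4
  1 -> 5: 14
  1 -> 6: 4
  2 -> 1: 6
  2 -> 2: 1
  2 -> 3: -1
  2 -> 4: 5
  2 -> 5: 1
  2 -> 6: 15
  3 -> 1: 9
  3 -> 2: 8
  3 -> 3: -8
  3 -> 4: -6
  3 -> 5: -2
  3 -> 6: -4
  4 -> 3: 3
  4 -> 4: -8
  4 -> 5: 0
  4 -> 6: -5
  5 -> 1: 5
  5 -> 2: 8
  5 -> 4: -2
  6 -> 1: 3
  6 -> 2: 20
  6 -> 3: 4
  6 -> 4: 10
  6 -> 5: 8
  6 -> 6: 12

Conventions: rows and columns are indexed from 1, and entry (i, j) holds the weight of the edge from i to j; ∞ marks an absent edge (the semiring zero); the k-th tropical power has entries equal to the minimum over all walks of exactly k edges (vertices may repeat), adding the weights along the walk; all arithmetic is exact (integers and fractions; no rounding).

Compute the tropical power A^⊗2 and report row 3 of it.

A^⊗2:
  [7, 14, -1, -12, -4, -9]
  [6, 2, -9, -7, -3, -5]
  [-1, 0, -16, -14, -10, -12]
  [-2, 8, -5, -16, -8, -13]
  [14, 9, 1, -10, -2, -7]
  [13, 12, -4, -2, 2, 0]
Answer: row 3 of A^⊗2 = [-1, 0, -16, -14, -10, -12]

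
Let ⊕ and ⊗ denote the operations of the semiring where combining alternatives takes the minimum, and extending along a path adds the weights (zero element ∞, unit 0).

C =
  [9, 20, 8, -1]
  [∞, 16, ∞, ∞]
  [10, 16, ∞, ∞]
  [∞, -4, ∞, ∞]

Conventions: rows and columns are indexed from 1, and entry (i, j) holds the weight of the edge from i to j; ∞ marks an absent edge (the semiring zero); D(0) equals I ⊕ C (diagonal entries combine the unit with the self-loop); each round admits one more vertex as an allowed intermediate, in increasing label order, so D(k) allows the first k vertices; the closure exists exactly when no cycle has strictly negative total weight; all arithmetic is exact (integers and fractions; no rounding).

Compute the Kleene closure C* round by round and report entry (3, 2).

D(0):
  [0, 20, 8, -1]
  [∞, 0, ∞, ∞]
  [10, 16, 0, ∞]
  [∞, -4, ∞, 0]
D(1):
  [0, 20, 8, -1]
  [∞, 0, ∞, ∞]
  [10, 16, 0, 9]
  [∞, -4, ∞, 0]
D(2):
  [0, 20, 8, -1]
  [∞, 0, ∞, ∞]
  [10, 16, 0, 9]
  [∞, -4, ∞, 0]
D(3):
  [0, 20, 8, -1]
  [∞, 0, ∞, ∞]
  [10, 16, 0, 9]
  [∞, -4, ∞, 0]
D(4):
  [0, -5, 8, -1]
  [∞, 0, ∞, ∞]
  [10, 5, 0, 9]
  [∞, -4, ∞, 0]
Answer: C*[3][2] = 5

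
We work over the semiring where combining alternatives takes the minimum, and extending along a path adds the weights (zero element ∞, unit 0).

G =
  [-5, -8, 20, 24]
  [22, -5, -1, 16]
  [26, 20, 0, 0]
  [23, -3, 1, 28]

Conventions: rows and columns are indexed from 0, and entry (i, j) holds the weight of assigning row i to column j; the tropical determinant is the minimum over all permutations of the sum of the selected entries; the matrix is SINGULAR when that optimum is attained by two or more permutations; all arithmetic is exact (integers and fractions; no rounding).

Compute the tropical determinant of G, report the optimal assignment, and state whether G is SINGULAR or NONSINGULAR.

σ = (0, 1, 2, 3): (-5) + (-5) + 0 + 28 = 18
σ = (0, 1, 3, 2): (-5) + (-5) + 0 + 1 = -9
σ = (0, 2, 1, 3): (-5) + (-1) + 20 + 28 = 42
σ = (0, 2, 3, 1): (-5) + (-1) + 0 + (-3) = -9
σ = (0, 3, 1, 2): (-5) + 16 + 20 + 1 = 32
σ = (0, 3, 2, 1): (-5) + 16 + 0 + (-3) = 8
σ = (1, 0, 2, 3): (-8) + 22 + 0 + 28 = 42
σ = (1, 0, 3, 2): (-8) + 22 + 0 + 1 = 15
σ = (1, 2, 0, 3): (-8) + (-1) + 26 + 28 = 45
σ = (1, 2, 3, 0): (-8) + (-1) + 0 + 23 = 14
σ = (1, 3, 0, 2): (-8) + 16 + 26 + 1 = 35
σ = (1, 3, 2, 0): (-8) + 16 + 0 + 23 = 31
σ = (2, 0, 1, 3): 20 + 22 + 20 + 28 = 90
σ = (2, 0, 3, 1): 20 + 22 + 0 + (-3) = 39
σ = (2, 1, 0, 3): 20 + (-5) + 26 + 28 = 69
σ = (2, 1, 3, 0): 20 + (-5) + 0 + 23 = 38
σ = (2, 3, 0, 1): 20 + 16 + 26 + (-3) = 59
σ = (2, 3, 1, 0): 20 + 16 + 20 + 23 = 79
σ = (3, 0, 1, 2): 24 + 22 + 20 + 1 = 67
σ = (3, 0, 2, 1): 24 + 22 + 0 + (-3) = 43
σ = (3, 1, 0, 2): 24 + (-5) + 26 + 1 = 46
σ = (3, 1, 2, 0): 24 + (-5) + 0 + 23 = 42
σ = (3, 2, 0, 1): 24 + (-1) + 26 + (-3) = 46
σ = (3, 2, 1, 0): 24 + (-1) + 20 + 23 = 66
Optimal value attained by: σ = (0, 1, 3, 2).
Answer: det⊕(G) = -9; verdict: SINGULAR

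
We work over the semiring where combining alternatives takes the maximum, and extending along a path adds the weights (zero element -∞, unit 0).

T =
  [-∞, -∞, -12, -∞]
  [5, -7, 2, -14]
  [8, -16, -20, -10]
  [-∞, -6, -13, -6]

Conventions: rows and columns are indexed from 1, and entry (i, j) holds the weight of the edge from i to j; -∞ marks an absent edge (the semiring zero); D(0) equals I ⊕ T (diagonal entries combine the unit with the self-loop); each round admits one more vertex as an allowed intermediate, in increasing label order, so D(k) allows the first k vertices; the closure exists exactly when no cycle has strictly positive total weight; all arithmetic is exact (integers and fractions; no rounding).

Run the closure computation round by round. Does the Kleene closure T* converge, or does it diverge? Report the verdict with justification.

D(0):
  [0, -∞, -12, -∞]
  [5, 0, 2, -14]
  [8, -16, 0, -10]
  [-∞, -6, -13, 0]
D(1):
  [0, -∞, -12, -∞]
  [5, 0, 2, -14]
  [8, -16, 0, -10]
  [-∞, -6, -13, 0]
D(2):
  [0, -∞, -12, -∞]
  [5, 0, 2, -14]
  [8, -16, 0, -10]
  [-1, -6, -4, 0]
D(3):
  [0, -28, -12, -22]
  [10, 0, 2, -8]
  [8, -16, 0, -10]
  [4, -6, -4, 0]
D(4):
  [0, -28, -12, -22]
  [10, 0, 2, -8]
  [8, -16, 0, -10]
  [4, -6, -4, 0]
Key observation: every diagonal entry stays at the unit through all rounds, so no improving cycle exists.
Answer: CONVERGES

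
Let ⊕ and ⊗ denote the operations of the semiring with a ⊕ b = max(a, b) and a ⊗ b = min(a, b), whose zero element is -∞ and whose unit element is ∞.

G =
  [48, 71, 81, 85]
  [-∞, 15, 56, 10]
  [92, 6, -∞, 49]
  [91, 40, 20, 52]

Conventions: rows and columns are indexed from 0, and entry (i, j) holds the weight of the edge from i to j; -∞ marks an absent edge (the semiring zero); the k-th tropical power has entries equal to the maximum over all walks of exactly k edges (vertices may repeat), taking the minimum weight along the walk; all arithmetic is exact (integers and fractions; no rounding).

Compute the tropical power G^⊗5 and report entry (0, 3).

G^⊗2:
  [85, 48, 56, 52]
  [56, 15, 15, 49]
  [49, 71, 81, 85]
  [52, 71, 81, 85]
G^⊗3:
  [56, 71, 81, 85]
  [49, 56, 56, 56]
  [85, 49, 56, 52]
  [85, 52, 56, 52]
G^⊗4:
  [85, 56, 56, 56]
  [56, 49, 56, 52]
  [56, 71, 81, 85]
  [56, 71, 81, 85]
G^⊗5:
  [56, 71, 81, 85]
  [56, 56, 56, 56]
  [85, 56, 56, 56]
  [85, 56, 56, 56]
Key observation: the optimum is the walk 0->3->0->3->0->3, with weight 85 min 91 min 85 min 91 min 85 = 85.
Optimal value attained by: walk 0->3->0->3->0->3.
Answer: (G^⊗5)[0][3] = 85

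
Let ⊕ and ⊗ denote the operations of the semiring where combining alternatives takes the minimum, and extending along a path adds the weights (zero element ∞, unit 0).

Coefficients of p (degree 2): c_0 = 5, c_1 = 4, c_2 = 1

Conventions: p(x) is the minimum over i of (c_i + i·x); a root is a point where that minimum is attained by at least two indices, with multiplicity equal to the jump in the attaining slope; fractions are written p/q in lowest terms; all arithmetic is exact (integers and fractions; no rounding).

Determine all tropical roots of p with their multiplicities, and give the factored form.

hull edge (i=0, c=5) to (i=2, c=1): slope -2, span 2
Factored form: p(x) = 1 ⊗ (x ⊕ 2) ⊗ (x ⊕ 2)
Answer: roots = 2 (mult 2)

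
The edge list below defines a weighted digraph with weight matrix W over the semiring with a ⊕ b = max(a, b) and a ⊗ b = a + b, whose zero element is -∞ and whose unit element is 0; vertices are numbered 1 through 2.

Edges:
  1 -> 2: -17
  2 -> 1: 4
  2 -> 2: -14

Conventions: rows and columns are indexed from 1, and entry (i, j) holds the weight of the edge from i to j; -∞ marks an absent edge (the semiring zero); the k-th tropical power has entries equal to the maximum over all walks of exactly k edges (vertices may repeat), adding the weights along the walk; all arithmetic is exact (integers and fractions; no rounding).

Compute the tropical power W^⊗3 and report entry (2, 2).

W^⊗2:
  [-13, -31]
  [-10, -13]
W^⊗3:
  [-27, -30]
  [-9, -27]
Key observation: the optimum is the walk 2->1->2->2, with weight 4 + (-17) + (-14) = -27.
Optimal value attained by: walk 2->1->2->2.
Answer: (W^⊗3)[2][2] = -27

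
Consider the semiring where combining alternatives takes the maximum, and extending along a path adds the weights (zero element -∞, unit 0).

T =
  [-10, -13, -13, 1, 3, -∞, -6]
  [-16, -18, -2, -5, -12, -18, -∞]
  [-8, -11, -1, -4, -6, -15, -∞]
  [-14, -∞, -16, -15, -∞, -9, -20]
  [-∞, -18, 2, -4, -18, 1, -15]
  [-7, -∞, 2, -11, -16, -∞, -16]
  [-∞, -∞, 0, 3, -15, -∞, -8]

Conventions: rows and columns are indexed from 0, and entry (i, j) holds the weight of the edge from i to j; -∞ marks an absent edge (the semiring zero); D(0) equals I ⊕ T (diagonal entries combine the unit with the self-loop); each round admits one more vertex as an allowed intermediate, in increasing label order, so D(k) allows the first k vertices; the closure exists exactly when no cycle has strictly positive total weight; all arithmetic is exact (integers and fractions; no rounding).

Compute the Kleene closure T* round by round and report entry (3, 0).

D(0):
  [0, -13, -13, 1, 3, -∞, -6]
  [-16, 0, -2, -5, -12, -18, -∞]
  [-8, -11, 0, -4, -6, -15, -∞]
  [-14, -∞, -16, 0, -∞, -9, -20]
  [-∞, -18, 2, -4, 0, 1, -15]
  [-7, -∞, 2, -11, -16, 0, -16]
  [-∞, -∞, 0, 3, -15, -∞, 0]
D(1):
  [0, -13, -13, 1, 3, -∞, -6]
  [-16, 0, -2, -5, -12, -18, -22]
  [-8, -11, 0, -4, -5, -15, -14]
  [-14, -27, -16, 0, -11, -9, -20]
  [-∞, -18, 2, -4, 0, 1, -15]
  [-7, -20, 2, -6, -4, 0, -13]
  [-∞, -∞, 0, 3, -15, -∞, 0]
D(2):
  [0, -13, -13, 1, 3, -31, -6]
  [-16, 0, -2, -5, -12, -18, -22]
  [-8, -11, 0, -4, -5, -15, -14]
  [-14, -27, -16, 0, -11, -9, -20]
  [-34, -18, 2, -4, 0, 1, -15]
  [-7, -20, 2, -6, -4, 0, -13]
  [-∞, -∞, 0, 3, -15, -∞, 0]
D(3):
  [0, -13, -13, 1, 3, -28, -6]
  [-10, 0, -2, -5, -7, -17, -16]
  [-8, -11, 0, -4, -5, -15, -14]
  [-14, -27, -16, 0, -11, -9, -20]
  [-6, -9, 2, -2, 0, 1, -12]
  [-6, -9, 2, -2, -3, 0, -12]
  [-8, -11, 0, 3, -5, -15, 0]
D(4):
  [0, -13, -13, 1, 3, -8, -6]
  [-10, 0, -2, -5, -7, -14, -16]
  [-8, -11, 0, -4, -5, -13, -14]
  [-14, -27, -16, 0, -11, -9, -20]
  [-6, -9, 2, -2, 0, 1, -12]
  [-6, -9, 2, -2, -3, 0, -12]
  [-8, -11, 0, 3, -5, -6, 0]
D(5):
  [0, -6, 5, 1, 3, 4, -6]
  [-10, 0, -2, -5, -7, -6, -16]
  [-8, -11, 0, -4, -5, -4, -14]
  [-14, -20, -9, 0, -11, -9, -20]
  [-6, -9, 2, -2, 0, 1, -12]
  [-6, -9, 2, -2, -3, 0, -12]
  [-8, -11, 0, 3, -5, -4, 0]
D(6):
  [0, -5, 6, 2, 3, 4, -6]
  [-10, 0, -2, -5, -7, -6, -16]
  [-8, -11, 0, -4, -5, -4, -14]
  [-14, -18, -7, 0, -11, -9, -20]
  [-5, -8, 3, -1, 0, 1, -11]
  [-6, -9, 2, -2, -3, 0, -12]
  [-8, -11, 0, 3, -5, -4, 0]
D(7):
  [0, -5, 6, 2, 3, 4, -6]
  [-10, 0, -2, -5, -7, -6, -16]
  [-8, -11, 0, -4, -5, -4, -14]
  [-14, -18, -7, 0, -11, -9, -20]
  [-5, -8, 3, -1, 0, 1, -11]
  [-6, -9, 2, -2, -3, 0, -12]
  [-8, -11, 0, 3, -5, -4, 0]
Answer: T*[3][0] = -14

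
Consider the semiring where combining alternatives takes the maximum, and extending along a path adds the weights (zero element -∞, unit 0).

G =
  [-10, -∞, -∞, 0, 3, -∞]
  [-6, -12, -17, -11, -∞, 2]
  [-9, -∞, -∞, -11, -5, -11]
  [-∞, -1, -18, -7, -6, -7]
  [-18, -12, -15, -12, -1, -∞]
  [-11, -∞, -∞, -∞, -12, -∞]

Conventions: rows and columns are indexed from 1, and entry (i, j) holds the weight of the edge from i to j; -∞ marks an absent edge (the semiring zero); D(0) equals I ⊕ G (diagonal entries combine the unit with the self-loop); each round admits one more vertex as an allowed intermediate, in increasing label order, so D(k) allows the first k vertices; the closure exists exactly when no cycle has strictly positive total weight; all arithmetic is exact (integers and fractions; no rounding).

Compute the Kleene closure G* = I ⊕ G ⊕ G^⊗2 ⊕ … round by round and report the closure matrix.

D(0):
  [0, -∞, -∞, 0, 3, -∞]
  [-6, 0, -17, -11, -∞, 2]
  [-9, -∞, 0, -11, -5, -11]
  [-∞, -1, -18, 0, -6, -7]
  [-18, -12, -15, -12, 0, -∞]
  [-11, -∞, -∞, -∞, -12, 0]
D(1):
  [0, -∞, -∞, 0, 3, -∞]
  [-6, 0, -17, -6, -3, 2]
  [-9, -∞, 0, -9, -5, -11]
  [-∞, -1, -18, 0, -6, -7]
  [-18, -12, -15, -12, 0, -∞]
  [-11, -∞, -∞, -11, -8, 0]
D(2):
  [0, -∞, -∞, 0, 3, -∞]
  [-6, 0, -17, -6, -3, 2]
  [-9, -∞, 0, -9, -5, -11]
  [-7, -1, -18, 0, -4, 1]
  [-18, -12, -15, -12, 0, -10]
  [-11, -∞, -∞, -11, -8, 0]
D(3):
  [0, -∞, -∞, 0, 3, -∞]
  [-6, 0, -17, -6, -3, 2]
  [-9, -∞, 0, -9, -5, -11]
  [-7, -1, -18, 0, -4, 1]
  [-18, -12, -15, -12, 0, -10]
  [-11, -∞, -∞, -11, -8, 0]
D(4):
  [0, -1, -18, 0, 3, 1]
  [-6, 0, -17, -6, -3, 2]
  [-9, -10, 0, -9, -5, -8]
  [-7, -1, -18, 0, -4, 1]
  [-18, -12, -15, -12, 0, -10]
  [-11, -12, -29, -11, -8, 0]
D(5):
  [0, -1, -12, 0, 3, 1]
  [-6, 0, -17, -6, -3, 2]
  [-9, -10, 0, -9, -5, -8]
  [-7, -1, -18, 0, -4, 1]
  [-18, -12, -15, -12, 0, -10]
  [-11, -12, -23, -11, -8, 0]
D(6):
  [0, -1, -12, 0, 3, 1]
  [-6, 0, -17, -6, -3, 2]
  [-9, -10, 0, -9, -5, -8]
  [-7, -1, -18, 0, -4, 1]
  [-18, -12, -15, -12, 0, -10]
  [-11, -12, -23, -11, -8, 0]
Answer: G* = [[0, -1, -12, 0, 3, 1], [-6, 0, -17, -6, -3, 2], [-9, -10, 0, -9, -5, -8], [-7, -1, -18, 0, -4, 1], [-18, -12, -15, -12, 0, -10], [-11, -12, -23, -11, -8, 0]]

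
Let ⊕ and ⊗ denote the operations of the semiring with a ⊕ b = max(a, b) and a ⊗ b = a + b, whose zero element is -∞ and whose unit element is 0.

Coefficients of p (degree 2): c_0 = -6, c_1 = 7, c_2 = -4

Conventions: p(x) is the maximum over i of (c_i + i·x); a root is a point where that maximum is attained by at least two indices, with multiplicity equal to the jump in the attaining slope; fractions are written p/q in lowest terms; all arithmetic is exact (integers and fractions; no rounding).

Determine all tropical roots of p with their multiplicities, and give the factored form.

hull edge (i=0, c=-6) to (i=1, c=7): slope 13, span 1
hull edge (i=1, c=7) to (i=2, c=-4): slope -11, span 1
Factored form: p(x) = -4 ⊗ (x ⊕ (-13)) ⊗ (x ⊕ 11)
Answer: roots = -13 (mult 1), 11 (mult 1)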